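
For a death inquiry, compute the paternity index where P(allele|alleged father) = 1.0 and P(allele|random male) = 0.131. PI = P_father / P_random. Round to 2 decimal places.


Paternity Index calculation:
PI = P(allele|father) / P(allele|random)
PI = 1.0 / 0.131
PI = 7.63

7.63


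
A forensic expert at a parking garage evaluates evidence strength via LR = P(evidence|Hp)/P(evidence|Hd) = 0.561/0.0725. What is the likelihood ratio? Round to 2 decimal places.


Likelihood ratio calculation:
LR = P(E|Hp) / P(E|Hd)
LR = 0.561 / 0.0725
LR = 7.74

7.74


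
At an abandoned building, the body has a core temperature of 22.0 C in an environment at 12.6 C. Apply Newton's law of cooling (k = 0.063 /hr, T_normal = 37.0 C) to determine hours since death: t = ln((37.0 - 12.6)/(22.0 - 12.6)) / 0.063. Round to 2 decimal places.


Using Newton's law of cooling:
t = ln((T_normal - T_ambient) / (T_body - T_ambient)) / k
T_normal - T_ambient = 24.4
T_body - T_ambient = 9.4
Ratio = 2.595745
ln(ratio) = 0.953874
t = 0.953874 / 0.063 = 15.14 hours

15.14


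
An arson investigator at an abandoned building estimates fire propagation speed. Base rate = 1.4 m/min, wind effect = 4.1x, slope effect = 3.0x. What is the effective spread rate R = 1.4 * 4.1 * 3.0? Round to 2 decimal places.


Fire spread rate calculation:
R = R0 * wind_factor * slope_factor
= 1.4 * 4.1 * 3.0
= 5.74 * 3.0
= 17.22 m/min

17.22


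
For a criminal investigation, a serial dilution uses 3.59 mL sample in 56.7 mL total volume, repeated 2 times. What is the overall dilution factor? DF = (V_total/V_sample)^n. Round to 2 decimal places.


Dilution factor calculation:
Single dilution = V_total / V_sample = 56.7 / 3.59 ≈ 15.793872
Number of dilutions = 2
Total DF = (56.7 / 3.59)^2 (full precision, rounded at the end) = 249.45

249.45


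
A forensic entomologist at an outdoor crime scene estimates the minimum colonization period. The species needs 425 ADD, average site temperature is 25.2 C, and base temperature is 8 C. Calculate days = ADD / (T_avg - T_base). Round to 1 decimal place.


Insect development time:
Effective temperature = avg_temp - T_base = 25.2 - 8 = 17.2 C
Days = ADD / effective_temp = 425 / 17.2 = 24.7 days

24.7


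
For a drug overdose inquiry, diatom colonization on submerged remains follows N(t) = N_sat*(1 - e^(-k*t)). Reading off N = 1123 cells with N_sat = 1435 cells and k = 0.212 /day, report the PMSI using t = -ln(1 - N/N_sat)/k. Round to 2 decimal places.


PMSI from diatom colonization curve:
N / N_sat = 1123 / 1435 = 0.782578
1 - N/N_sat = 0.217422
ln(1 - N/N_sat) = -1.525915
t = -ln(1 - N/N_sat) / k = -(-1.525915) / 0.212 = 7.20 days

7.20


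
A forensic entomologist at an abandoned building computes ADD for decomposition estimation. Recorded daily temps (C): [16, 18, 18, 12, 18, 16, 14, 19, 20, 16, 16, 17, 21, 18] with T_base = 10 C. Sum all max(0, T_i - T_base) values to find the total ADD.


Computing ADD day by day:
Day 1: max(0, 16 - 10) = 6
Day 2: max(0, 18 - 10) = 8
Day 3: max(0, 18 - 10) = 8
Day 4: max(0, 12 - 10) = 2
Day 5: max(0, 18 - 10) = 8
Day 6: max(0, 16 - 10) = 6
Day 7: max(0, 14 - 10) = 4
Day 8: max(0, 19 - 10) = 9
Day 9: max(0, 20 - 10) = 10
Day 10: max(0, 16 - 10) = 6
Day 11: max(0, 16 - 10) = 6
Day 12: max(0, 17 - 10) = 7
Day 13: max(0, 21 - 10) = 11
Day 14: max(0, 18 - 10) = 8
Total ADD = 99

99


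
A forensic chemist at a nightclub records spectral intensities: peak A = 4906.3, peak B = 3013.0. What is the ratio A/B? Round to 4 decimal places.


Spectral peak ratio:
Peak A = 4906.3 counts
Peak B = 3013.0 counts
Ratio = 4906.3 / 3013.0 = 1.6284

1.6284


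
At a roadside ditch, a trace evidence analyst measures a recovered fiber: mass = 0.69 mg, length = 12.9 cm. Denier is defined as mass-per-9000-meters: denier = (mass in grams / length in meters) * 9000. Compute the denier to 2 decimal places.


Denier calculation:
Mass in grams = 0.69 mg / 1000 = 0.00069 g
Length in meters = 12.9 cm / 100 = 0.129 m
Linear density = mass / length = 0.00069 / 0.129 = 0.00534884 g/m
Denier = (g/m) * 9000 = 0.00534884 * 9000 = 48.14

48.14


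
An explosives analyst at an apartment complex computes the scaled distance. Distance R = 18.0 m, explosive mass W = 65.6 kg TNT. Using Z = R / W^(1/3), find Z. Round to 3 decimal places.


Scaled distance calculation:
W^(1/3) = 65.6^(1/3) = 4.033059
Z = R / W^(1/3) = 18.0 / 4.033059
Z = 4.463 m/kg^(1/3)

4.463


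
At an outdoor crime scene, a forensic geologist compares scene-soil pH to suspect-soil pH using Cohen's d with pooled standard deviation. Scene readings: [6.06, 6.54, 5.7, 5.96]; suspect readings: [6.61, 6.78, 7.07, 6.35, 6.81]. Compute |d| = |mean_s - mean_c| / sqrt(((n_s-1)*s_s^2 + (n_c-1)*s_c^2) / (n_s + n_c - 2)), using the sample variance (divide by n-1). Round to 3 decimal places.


Pooled-variance Cohen's d for soil pH comparison:
Scene mean = 24.26 / 4 = 6.065
Suspect mean = 33.62 / 5 = 6.724
Scene sample variance s_s^2 = 0.1233
Suspect sample variance s_c^2 = 0.07078
Pooled variance = ((n_s-1)*s_s^2 + (n_c-1)*s_c^2) / (n_s + n_c - 2) = 0.093289
Pooled SD = sqrt(0.093289) = 0.305432
Mean difference = -0.659
|d| = |-0.659| / 0.305432 = 2.158

2.158


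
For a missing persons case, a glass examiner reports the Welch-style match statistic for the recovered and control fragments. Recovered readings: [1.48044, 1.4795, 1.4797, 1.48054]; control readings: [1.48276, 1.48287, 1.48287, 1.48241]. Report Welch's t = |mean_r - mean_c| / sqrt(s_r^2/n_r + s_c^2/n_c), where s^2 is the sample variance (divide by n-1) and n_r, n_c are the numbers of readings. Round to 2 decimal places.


Welch's t-criterion for glass RI comparison:
Recovered mean = sum / n_r = 5.92018 / 4 = 1.480045
Control mean = sum / n_c = 5.93091 / 4 = 1.4827275
Recovered sample variance s_r^2 = 2.72367e-07
Control sample variance s_c^2 = 4.74917e-08
Welch SE (unpooled) = sqrt(s_r^2/n_r + s_c^2/n_c) = sqrt(6.80917e-08 + 1.18729e-08) = sqrt(7.99646e-08) = 0.00028278
|mean_r - mean_c| = 0.0026825
t = 0.0026825 / 0.00028278 = 9.49

9.49


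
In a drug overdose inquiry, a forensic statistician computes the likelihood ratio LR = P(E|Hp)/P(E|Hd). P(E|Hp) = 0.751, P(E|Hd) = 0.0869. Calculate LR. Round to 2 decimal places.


Likelihood ratio calculation:
LR = P(E|Hp) / P(E|Hd)
LR = 0.751 / 0.0869
LR = 8.64

8.64


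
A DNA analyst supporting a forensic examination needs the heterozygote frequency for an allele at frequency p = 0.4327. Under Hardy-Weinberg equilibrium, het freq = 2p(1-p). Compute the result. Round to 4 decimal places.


Hardy-Weinberg heterozygote frequency:
q = 1 - p = 1 - 0.4327 = 0.5673
2pq = 2 * 0.4327 * 0.5673 = 0.4909

0.4909


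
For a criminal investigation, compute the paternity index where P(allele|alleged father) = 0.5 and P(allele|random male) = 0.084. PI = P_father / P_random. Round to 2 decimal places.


Paternity Index calculation:
PI = P(allele|father) / P(allele|random)
PI = 0.5 / 0.084
PI = 5.95

5.95


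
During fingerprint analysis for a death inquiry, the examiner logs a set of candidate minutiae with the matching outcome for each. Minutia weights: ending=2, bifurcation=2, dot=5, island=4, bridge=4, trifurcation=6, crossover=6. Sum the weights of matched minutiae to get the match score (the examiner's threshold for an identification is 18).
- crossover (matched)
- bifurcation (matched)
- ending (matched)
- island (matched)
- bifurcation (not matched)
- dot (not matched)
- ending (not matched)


Weighted minutiae match score:
  crossover: matched, +6 (running total 6)
  bifurcation: matched, +2 (running total 8)
  ending: matched, +2 (running total 10)
  island: matched, +4 (running total 14)
  bifurcation: not matched, +0
  dot: not matched, +0
  ending: not matched, +0
Total score = 14
Threshold = 18; verdict = inconclusive

14


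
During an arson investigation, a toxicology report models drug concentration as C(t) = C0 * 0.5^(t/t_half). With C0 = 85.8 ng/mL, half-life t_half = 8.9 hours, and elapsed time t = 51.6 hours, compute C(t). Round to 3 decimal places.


Drug concentration decay:
Number of half-lives = t / t_half = 51.6 / 8.9 = 5.797753
Decay factor = 0.5^5.797753 = 0.01797639
C(t) = 85.8 * 0.01797639 = 1.542 ng/mL

1.542


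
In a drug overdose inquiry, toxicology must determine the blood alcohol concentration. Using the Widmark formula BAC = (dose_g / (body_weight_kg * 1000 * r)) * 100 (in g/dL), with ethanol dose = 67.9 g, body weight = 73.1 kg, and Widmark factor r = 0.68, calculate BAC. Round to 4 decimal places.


Applying the Widmark formula:
BAC = (dose_g / (body_wt * 1000 * r)) * 100
Denominator = 73.1 * 1000 * 0.68 = 49708
BAC = (67.9 / 49708) * 100
BAC = 0.1366 g/dL

0.1366


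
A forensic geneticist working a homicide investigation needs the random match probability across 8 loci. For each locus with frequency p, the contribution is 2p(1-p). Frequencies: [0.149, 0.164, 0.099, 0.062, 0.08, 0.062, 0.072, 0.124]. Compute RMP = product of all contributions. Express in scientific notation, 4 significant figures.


Computing RMP for 8 loci:
Locus 1: 2 * 0.149 * 0.851 = 0.253598
Locus 2: 2 * 0.164 * 0.836 = 0.274208
Locus 3: 2 * 0.099 * 0.901 = 0.178398
Locus 4: 2 * 0.062 * 0.938 = 0.116312
Locus 5: 2 * 0.08 * 0.92 = 0.1472
Locus 6: 2 * 0.062 * 0.938 = 0.116312
Locus 7: 2 * 0.072 * 0.928 = 0.133632
Locus 8: 2 * 0.124 * 0.876 = 0.217248
RMP = 7.172e-07

7.172e-07


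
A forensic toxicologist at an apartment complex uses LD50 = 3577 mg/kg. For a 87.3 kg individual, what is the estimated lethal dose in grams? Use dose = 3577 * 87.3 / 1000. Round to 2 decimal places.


Lethal dose calculation:
Lethal dose = LD50 * body_weight / 1000
= 3577 * 87.3 / 1000
= 312272.1 / 1000
= 312.27 g

312.27


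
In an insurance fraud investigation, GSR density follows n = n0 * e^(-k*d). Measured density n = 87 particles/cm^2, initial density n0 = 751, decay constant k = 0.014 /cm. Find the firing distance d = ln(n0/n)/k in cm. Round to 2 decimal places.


GSR distance calculation:
n0/n = 751 / 87 = 8.632184
ln(n0/n) = 2.155498
d = 2.155498 / 0.014 = 153.96 cm

153.96


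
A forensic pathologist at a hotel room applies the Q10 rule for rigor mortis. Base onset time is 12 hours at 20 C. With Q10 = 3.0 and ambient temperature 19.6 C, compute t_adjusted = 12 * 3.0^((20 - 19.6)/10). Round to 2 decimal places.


Rigor mortis time adjustment:
Exponent = (T_ref - T_actual) / 10 = (20 - 19.6) / 10 = 0.04
Q10 factor = 3.0^0.04 = 1.04492
t_adjusted = 12 * 1.04492 = 12.54 hours

12.54


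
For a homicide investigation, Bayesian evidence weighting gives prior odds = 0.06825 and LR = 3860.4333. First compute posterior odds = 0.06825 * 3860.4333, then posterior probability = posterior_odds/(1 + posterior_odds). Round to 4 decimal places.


Bayesian evidence evaluation:
Posterior odds = prior_odds * LR = 0.06825 * 3860.4333 = 263.4746
Posterior probability = posterior_odds / (1 + posterior_odds)
= 263.4746 / (1 + 263.4746)
= 263.4746 / 264.4746
= 0.9962

0.9962


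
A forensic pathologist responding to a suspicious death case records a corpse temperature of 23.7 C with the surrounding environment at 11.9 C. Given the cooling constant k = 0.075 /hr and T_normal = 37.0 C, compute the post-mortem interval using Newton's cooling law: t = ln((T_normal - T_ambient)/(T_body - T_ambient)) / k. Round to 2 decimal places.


Using Newton's law of cooling:
t = ln((T_normal - T_ambient) / (T_body - T_ambient)) / k
T_normal - T_ambient = 25.1
T_body - T_ambient = 11.8
Ratio = 2.127119
ln(ratio) = 0.754768
t = 0.754768 / 0.075 = 10.06 hours

10.06


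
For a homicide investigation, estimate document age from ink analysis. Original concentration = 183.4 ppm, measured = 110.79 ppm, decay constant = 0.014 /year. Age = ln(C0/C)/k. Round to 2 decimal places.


Document age estimation:
C0/C = 183.4 / 110.79 = 1.655384
ln(C0/C) = 0.504033
t = 0.504033 / 0.014 = 36.00 years

36.00


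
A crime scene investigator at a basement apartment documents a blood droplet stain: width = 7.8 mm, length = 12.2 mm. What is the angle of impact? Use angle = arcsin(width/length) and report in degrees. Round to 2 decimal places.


Blood spatter impact angle calculation:
width / length = 7.8 / 12.2 = 0.639344
angle = arcsin(0.639344)
angle = 39.74 degrees

39.74


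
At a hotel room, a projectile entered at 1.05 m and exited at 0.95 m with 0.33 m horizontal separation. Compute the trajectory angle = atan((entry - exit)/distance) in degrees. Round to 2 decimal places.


Bullet trajectory angle:
Height difference = 1.05 - 0.95 = 0.1 m
angle = atan(0.1 / 0.33)
angle = atan(0.30303)
angle = 16.86 degrees

16.86


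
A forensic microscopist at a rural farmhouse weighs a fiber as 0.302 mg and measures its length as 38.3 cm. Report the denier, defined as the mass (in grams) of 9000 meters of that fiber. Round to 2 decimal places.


Denier calculation:
Mass in grams = 0.302 mg / 1000 = 0.000302 g
Length in meters = 38.3 cm / 100 = 0.383 m
Linear density = mass / length = 0.000302 / 0.383 = 0.00078851 g/m
Denier = (g/m) * 9000 = 0.00078851 * 9000 = 7.10

7.10


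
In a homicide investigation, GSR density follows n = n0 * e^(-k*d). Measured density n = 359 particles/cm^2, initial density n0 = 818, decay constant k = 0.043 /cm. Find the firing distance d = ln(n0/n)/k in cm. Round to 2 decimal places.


GSR distance calculation:
n0/n = 818 / 359 = 2.278552
ln(n0/n) = 0.82354
d = 0.82354 / 0.043 = 19.15 cm

19.15


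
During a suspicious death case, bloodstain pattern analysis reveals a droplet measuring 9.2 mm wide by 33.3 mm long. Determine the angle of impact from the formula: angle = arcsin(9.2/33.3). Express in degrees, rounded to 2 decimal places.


Blood spatter impact angle calculation:
width / length = 9.2 / 33.3 = 0.276276
angle = arcsin(0.276276)
angle = 16.04 degrees

16.04


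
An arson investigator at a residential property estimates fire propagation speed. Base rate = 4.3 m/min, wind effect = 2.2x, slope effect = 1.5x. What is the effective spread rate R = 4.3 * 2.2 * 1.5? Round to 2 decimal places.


Fire spread rate calculation:
R = R0 * wind_factor * slope_factor
= 4.3 * 2.2 * 1.5
= 9.46 * 1.5
= 14.19 m/min

14.19


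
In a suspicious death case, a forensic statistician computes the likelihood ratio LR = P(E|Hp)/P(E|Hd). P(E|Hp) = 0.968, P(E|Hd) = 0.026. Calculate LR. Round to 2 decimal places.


Likelihood ratio calculation:
LR = P(E|Hp) / P(E|Hd)
LR = 0.968 / 0.026
LR = 37.23

37.23


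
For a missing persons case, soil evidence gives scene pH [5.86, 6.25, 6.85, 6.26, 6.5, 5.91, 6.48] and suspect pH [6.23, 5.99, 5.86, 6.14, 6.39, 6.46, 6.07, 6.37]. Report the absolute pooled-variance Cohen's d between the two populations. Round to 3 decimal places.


Pooled-variance Cohen's d for soil pH comparison:
Scene mean = 44.11 / 7 = 6.301429
Suspect mean = 49.51 / 8 = 6.18875
Scene sample variance s_s^2 = 0.120781
Suspect sample variance s_c^2 = 0.04467
Pooled variance = ((n_s-1)*s_s^2 + (n_c-1)*s_c^2) / (n_s + n_c - 2) = 0.079798
Pooled SD = sqrt(0.079798) = 0.282485
Mean difference = 0.112679
|d| = |0.112679| / 0.282485 = 0.399

0.399


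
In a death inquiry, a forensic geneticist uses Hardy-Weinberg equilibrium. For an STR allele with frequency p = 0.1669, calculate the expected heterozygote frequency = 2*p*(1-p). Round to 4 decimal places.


Hardy-Weinberg heterozygote frequency:
q = 1 - p = 1 - 0.1669 = 0.8331
2pq = 2 * 0.1669 * 0.8331 = 0.2781

0.2781


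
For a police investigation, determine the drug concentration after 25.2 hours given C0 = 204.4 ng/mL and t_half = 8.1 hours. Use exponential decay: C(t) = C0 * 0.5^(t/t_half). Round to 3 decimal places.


Drug concentration decay:
Number of half-lives = t / t_half = 25.2 / 8.1 = 3.111111
Decay factor = 0.5^3.111111 = 0.11573435
C(t) = 204.4 * 0.11573435 = 23.656 ng/mL

23.656


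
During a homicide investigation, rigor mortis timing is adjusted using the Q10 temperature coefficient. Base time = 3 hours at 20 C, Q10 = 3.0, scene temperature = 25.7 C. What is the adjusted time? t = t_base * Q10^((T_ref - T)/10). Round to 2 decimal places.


Rigor mortis time adjustment:
Exponent = (T_ref - T_actual) / 10 = (20 - 25.7) / 10 = -0.57
Q10 factor = 3.0^-0.57 = 0.53461
t_adjusted = 3 * 0.53461 = 1.60 hours

1.60


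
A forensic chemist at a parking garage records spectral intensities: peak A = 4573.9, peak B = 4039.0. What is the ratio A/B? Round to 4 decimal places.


Spectral peak ratio:
Peak A = 4573.9 counts
Peak B = 4039.0 counts
Ratio = 4573.9 / 4039.0 = 1.1324

1.1324


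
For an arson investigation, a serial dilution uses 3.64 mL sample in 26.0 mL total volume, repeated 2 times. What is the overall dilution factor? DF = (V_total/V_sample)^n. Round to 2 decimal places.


Dilution factor calculation:
Single dilution = V_total / V_sample = 26.0 / 3.64 ≈ 7.142857
Number of dilutions = 2
Total DF = (26.0 / 3.64)^2 (full precision, rounded at the end) = 51.02

51.02


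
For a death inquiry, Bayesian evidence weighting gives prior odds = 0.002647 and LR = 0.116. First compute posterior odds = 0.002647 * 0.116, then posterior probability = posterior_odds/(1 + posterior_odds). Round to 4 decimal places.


Bayesian evidence evaluation:
Posterior odds = prior_odds * LR = 0.002647 * 0.116 = 0.000307052
Posterior probability = posterior_odds / (1 + posterior_odds)
= 0.000307052 / (1 + 0.000307052)
= 0.000307052 / 1.000307052
= 0.0003

0.0003


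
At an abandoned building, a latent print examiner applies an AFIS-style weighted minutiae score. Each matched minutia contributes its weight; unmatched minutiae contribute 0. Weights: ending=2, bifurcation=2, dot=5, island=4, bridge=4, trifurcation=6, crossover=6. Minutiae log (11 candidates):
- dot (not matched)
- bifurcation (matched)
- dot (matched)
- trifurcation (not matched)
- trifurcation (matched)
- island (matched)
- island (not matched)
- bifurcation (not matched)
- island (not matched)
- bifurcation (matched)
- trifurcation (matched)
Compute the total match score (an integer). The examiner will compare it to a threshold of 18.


Weighted minutiae match score:
  dot: not matched, +0
  bifurcation: matched, +2 (running total 2)
  dot: matched, +5 (running total 7)
  trifurcation: not matched, +0
  trifurcation: matched, +6 (running total 13)
  island: matched, +4 (running total 17)
  island: not matched, +0
  bifurcation: not matched, +0
  island: not matched, +0
  bifurcation: matched, +2 (running total 19)
  trifurcation: matched, +6 (running total 25)
Total score = 25
Threshold = 18; verdict = identification

25


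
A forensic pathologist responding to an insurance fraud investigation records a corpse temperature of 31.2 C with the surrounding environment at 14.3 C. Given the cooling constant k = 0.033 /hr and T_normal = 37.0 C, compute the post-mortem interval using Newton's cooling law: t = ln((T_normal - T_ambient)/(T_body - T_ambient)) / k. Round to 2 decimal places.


Using Newton's law of cooling:
t = ln((T_normal - T_ambient) / (T_body - T_ambient)) / k
T_normal - T_ambient = 22.7
T_body - T_ambient = 16.9
Ratio = 1.343195
ln(ratio) = 0.295051
t = 0.295051 / 0.033 = 8.94 hours

8.94


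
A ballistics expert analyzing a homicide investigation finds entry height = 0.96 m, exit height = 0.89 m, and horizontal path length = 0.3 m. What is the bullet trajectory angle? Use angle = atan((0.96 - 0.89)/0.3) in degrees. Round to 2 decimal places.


Bullet trajectory angle:
Height difference = 0.96 - 0.89 = 0.07 m
angle = atan(0.07 / 0.3)
angle = atan(0.233333)
angle = 13.13 degrees

13.13


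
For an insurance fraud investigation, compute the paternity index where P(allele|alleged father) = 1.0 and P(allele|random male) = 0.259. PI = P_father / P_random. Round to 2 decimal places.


Paternity Index calculation:
PI = P(allele|father) / P(allele|random)
PI = 1.0 / 0.259
PI = 3.86

3.86


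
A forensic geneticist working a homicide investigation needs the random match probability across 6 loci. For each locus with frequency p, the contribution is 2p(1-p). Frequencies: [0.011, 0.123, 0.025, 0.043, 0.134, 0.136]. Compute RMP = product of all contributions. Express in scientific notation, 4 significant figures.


Computing RMP for 6 loci:
Locus 1: 2 * 0.011 * 0.989 = 0.021758
Locus 2: 2 * 0.123 * 0.877 = 0.215742
Locus 3: 2 * 0.025 * 0.975 = 0.04875
Locus 4: 2 * 0.043 * 0.957 = 0.082302
Locus 5: 2 * 0.134 * 0.866 = 0.232088
Locus 6: 2 * 0.136 * 0.864 = 0.235008
RMP = 1.027e-06

1.027e-06


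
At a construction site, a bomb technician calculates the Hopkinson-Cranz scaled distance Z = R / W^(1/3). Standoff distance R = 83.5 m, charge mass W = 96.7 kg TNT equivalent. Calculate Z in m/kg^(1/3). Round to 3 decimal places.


Scaled distance calculation:
W^(1/3) = 96.7^(1/3) = 4.589959
Z = R / W^(1/3) = 83.5 / 4.589959
Z = 18.192 m/kg^(1/3)

18.192


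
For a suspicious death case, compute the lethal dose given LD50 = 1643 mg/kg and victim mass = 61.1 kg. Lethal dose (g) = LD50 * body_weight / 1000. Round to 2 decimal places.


Lethal dose calculation:
Lethal dose = LD50 * body_weight / 1000
= 1643 * 61.1 / 1000
= 100387.3 / 1000
= 100.39 g

100.39


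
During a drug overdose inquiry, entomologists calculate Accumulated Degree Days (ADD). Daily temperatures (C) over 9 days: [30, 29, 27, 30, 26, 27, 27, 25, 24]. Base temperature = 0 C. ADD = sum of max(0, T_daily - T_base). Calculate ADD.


Computing ADD day by day:
Day 1: max(0, 30 - 0) = 30
Day 2: max(0, 29 - 0) = 29
Day 3: max(0, 27 - 0) = 27
Day 4: max(0, 30 - 0) = 30
Day 5: max(0, 26 - 0) = 26
Day 6: max(0, 27 - 0) = 27
Day 7: max(0, 27 - 0) = 27
Day 8: max(0, 25 - 0) = 25
Day 9: max(0, 24 - 0) = 24
Total ADD = 245

245


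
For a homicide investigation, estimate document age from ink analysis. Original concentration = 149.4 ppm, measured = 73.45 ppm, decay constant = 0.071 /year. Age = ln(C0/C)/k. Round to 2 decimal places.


Document age estimation:
C0/C = 149.4 / 73.45 = 2.034037
ln(C0/C) = 0.710022
t = 0.710022 / 0.071 = 10.00 years

10.00


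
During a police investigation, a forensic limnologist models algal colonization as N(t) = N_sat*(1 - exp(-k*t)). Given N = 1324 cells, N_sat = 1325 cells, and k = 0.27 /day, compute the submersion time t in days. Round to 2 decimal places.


PMSI from diatom colonization curve:
N / N_sat = 1324 / 1325 = 0.999245
1 - N/N_sat = 0.000755
ln(1 - N/N_sat) = -7.188793
t = -ln(1 - N/N_sat) / k = -(-7.188793) / 0.27 = 26.63 days

26.63


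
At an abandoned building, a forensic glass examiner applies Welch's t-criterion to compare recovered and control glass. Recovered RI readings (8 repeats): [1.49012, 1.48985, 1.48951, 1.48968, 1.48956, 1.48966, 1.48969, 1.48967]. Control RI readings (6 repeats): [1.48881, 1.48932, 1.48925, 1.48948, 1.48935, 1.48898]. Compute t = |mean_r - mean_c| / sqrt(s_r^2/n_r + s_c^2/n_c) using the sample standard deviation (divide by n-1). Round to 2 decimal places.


Welch's t-criterion for glass RI comparison:
Recovered mean = sum / n_r = 11.91774 / 8 = 1.4897175
Control mean = sum / n_c = 8.93519 / 6 = 1.4891983
Recovered sample variance s_r^2 = 3.645e-08
Control sample variance s_c^2 = 6.36567e-08
Welch SE (unpooled) = sqrt(s_r^2/n_r + s_c^2/n_c) = sqrt(4.55625e-09 + 1.06094e-08) = sqrt(1.51656e-08) = 0.000123149
|mean_r - mean_c| = 0.000519167
t = 0.000519167 / 0.000123149 = 4.22

4.22


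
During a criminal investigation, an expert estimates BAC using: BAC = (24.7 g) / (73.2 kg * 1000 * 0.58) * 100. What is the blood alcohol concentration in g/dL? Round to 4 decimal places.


Applying the Widmark formula:
BAC = (dose_g / (body_wt * 1000 * r)) * 100
Denominator = 73.2 * 1000 * 0.58 = 42456
BAC = (24.7 / 42456) * 100
BAC = 0.0582 g/dL

0.0582


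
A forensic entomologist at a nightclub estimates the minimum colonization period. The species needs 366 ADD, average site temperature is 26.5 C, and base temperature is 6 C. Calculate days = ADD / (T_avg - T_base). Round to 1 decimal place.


Insect development time:
Effective temperature = avg_temp - T_base = 26.5 - 6 = 20.5 C
Days = ADD / effective_temp = 366 / 20.5 = 17.9 days

17.9


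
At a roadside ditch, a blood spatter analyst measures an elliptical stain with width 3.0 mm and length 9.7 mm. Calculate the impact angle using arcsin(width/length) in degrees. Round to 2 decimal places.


Blood spatter impact angle calculation:
width / length = 3.0 / 9.7 = 0.309278
angle = arcsin(0.309278)
angle = 18.02 degrees

18.02


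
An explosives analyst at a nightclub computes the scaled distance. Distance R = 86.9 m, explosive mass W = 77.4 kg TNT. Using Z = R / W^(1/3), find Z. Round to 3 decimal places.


Scaled distance calculation:
W^(1/3) = 77.4^(1/3) = 4.261675
Z = R / W^(1/3) = 86.9 / 4.261675
Z = 20.391 m/kg^(1/3)

20.391


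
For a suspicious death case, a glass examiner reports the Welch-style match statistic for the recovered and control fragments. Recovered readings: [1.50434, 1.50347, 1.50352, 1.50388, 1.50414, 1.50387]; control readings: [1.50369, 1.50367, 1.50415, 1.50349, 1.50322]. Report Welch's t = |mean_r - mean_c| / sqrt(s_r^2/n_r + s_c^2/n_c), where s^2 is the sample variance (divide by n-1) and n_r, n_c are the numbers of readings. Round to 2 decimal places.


Welch's t-criterion for glass RI comparison:
Recovered mean = sum / n_r = 9.02322 / 6 = 1.50387
Control mean = sum / n_c = 7.51822 / 5 = 1.503644
Recovered sample variance s_r^2 = 1.1528e-07
Control sample variance s_c^2 = 1.1558e-07
Welch SE (unpooled) = sqrt(s_r^2/n_r + s_c^2/n_c) = sqrt(1.92133e-08 + 2.3116e-08) = sqrt(4.23293e-08) = 0.000205741
|mean_r - mean_c| = 0.000226
t = 0.000226 / 0.000205741 = 1.10

1.10


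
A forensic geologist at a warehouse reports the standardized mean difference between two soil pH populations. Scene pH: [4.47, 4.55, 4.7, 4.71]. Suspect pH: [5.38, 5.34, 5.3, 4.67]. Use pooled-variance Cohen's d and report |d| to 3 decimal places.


Pooled-variance Cohen's d for soil pH comparison:
Scene mean = 18.43 / 4 = 4.6075
Suspect mean = 20.69 / 4 = 5.1725
Scene sample variance s_s^2 = 0.013758
Suspect sample variance s_c^2 = 0.113292
Pooled variance = ((n_s-1)*s_s^2 + (n_c-1)*s_c^2) / (n_s + n_c - 2) = 0.063525
Pooled SD = sqrt(0.063525) = 0.252042
Mean difference = -0.565
|d| = |-0.565| / 0.252042 = 2.242

2.242


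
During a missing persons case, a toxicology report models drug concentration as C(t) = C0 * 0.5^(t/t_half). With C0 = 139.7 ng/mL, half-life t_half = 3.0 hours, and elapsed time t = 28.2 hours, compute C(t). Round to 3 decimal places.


Drug concentration decay:
Number of half-lives = t / t_half = 28.2 / 3.0 = 9.4
Decay factor = 0.5^9.4 = 0.00148019
C(t) = 139.7 * 0.00148019 = 0.207 ng/mL

0.207


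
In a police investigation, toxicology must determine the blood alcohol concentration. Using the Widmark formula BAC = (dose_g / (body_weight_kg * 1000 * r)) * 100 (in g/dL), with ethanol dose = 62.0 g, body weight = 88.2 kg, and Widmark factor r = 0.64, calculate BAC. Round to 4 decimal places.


Applying the Widmark formula:
BAC = (dose_g / (body_wt * 1000 * r)) * 100
Denominator = 88.2 * 1000 * 0.64 = 56448
BAC = (62.0 / 56448) * 100
BAC = 0.1098 g/dL

0.1098


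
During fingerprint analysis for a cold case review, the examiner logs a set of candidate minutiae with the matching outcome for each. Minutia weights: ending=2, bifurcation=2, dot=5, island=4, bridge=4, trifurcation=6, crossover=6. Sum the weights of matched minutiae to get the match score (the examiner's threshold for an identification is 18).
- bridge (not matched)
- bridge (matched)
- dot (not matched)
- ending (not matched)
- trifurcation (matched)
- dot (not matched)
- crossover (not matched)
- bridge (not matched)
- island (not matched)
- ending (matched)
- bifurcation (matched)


Weighted minutiae match score:
  bridge: not matched, +0
  bridge: matched, +4 (running total 4)
  dot: not matched, +0
  ending: not matched, +0
  trifurcation: matched, +6 (running total 10)
  dot: not matched, +0
  crossover: not matched, +0
  bridge: not matched, +0
  island: not matched, +0
  ending: matched, +2 (running total 12)
  bifurcation: matched, +2 (running total 14)
Total score = 14
Threshold = 18; verdict = inconclusive

14


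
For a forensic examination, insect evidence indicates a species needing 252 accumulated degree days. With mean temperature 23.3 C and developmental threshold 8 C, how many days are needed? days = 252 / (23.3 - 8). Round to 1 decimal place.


Insect development time:
Effective temperature = avg_temp - T_base = 23.3 - 8 = 15.3 C
Days = ADD / effective_temp = 252 / 15.3 = 16.5 days

16.5


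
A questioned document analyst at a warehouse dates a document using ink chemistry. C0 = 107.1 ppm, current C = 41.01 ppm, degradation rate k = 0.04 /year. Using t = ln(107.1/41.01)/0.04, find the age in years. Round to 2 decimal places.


Document age estimation:
C0/C = 107.1 / 41.01 = 2.611558
ln(C0/C) = 0.959947
t = 0.959947 / 0.04 = 24.00 years

24.00


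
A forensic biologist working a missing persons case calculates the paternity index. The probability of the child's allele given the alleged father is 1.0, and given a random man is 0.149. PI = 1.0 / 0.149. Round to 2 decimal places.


Paternity Index calculation:
PI = P(allele|father) / P(allele|random)
PI = 1.0 / 0.149
PI = 6.71

6.71


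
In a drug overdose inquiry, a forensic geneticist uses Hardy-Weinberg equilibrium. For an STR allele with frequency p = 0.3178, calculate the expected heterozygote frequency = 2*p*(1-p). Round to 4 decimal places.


Hardy-Weinberg heterozygote frequency:
q = 1 - p = 1 - 0.3178 = 0.6822
2pq = 2 * 0.3178 * 0.6822 = 0.4336

0.4336


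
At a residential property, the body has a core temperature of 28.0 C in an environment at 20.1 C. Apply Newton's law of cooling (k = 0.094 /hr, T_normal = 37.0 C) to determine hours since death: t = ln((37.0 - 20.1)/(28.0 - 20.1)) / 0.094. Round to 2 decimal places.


Using Newton's law of cooling:
t = ln((T_normal - T_ambient) / (T_body - T_ambient)) / k
T_normal - T_ambient = 16.9
T_body - T_ambient = 7.9
Ratio = 2.139241
ln(ratio) = 0.760451
t = 0.760451 / 0.094 = 8.09 hours

8.09


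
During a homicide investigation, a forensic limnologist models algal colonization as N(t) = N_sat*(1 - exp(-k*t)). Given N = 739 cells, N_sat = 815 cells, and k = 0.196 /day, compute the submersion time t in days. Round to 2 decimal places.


PMSI from diatom colonization curve:
N / N_sat = 739 / 815 = 0.906748
1 - N/N_sat = 0.093252
ln(1 - N/N_sat) = -2.37245
t = -ln(1 - N/N_sat) / k = -(-2.37245) / 0.196 = 12.10 days

12.10


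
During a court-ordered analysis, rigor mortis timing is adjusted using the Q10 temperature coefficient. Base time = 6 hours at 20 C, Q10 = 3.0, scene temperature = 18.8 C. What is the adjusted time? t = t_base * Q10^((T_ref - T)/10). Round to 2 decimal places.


Rigor mortis time adjustment:
Exponent = (T_ref - T_actual) / 10 = (20 - 18.8) / 10 = 0.12
Q10 factor = 3.0^0.12 = 1.14092
t_adjusted = 6 * 1.14092 = 6.85 hours

6.85


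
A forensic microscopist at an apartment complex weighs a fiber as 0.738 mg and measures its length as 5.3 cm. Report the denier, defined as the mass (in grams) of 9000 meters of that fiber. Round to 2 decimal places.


Denier calculation:
Mass in grams = 0.738 mg / 1000 = 0.000738 g
Length in meters = 5.3 cm / 100 = 0.053 m
Linear density = mass / length = 0.000738 / 0.053 = 0.01392453 g/m
Denier = (g/m) * 9000 = 0.01392453 * 9000 = 125.32

125.32


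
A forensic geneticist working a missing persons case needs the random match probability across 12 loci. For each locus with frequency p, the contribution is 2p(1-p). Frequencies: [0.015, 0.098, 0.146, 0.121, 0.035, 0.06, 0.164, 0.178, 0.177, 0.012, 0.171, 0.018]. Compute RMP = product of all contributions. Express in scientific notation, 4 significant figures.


Computing RMP for 12 loci:
Locus 1: 2 * 0.015 * 0.985 = 0.02955
Locus 2: 2 * 0.098 * 0.902 = 0.176792
Locus 3: 2 * 0.146 * 0.854 = 0.249368
Locus 4: 2 * 0.121 * 0.879 = 0.212718
Locus 5: 2 * 0.035 * 0.965 = 0.06755
Locus 6: 2 * 0.06 * 0.94 = 0.1128
Locus 7: 2 * 0.164 * 0.836 = 0.274208
Locus 8: 2 * 0.178 * 0.822 = 0.292632
Locus 9: 2 * 0.177 * 0.823 = 0.291342
Locus 10: 2 * 0.012 * 0.988 = 0.023712
Locus 11: 2 * 0.171 * 0.829 = 0.283518
Locus 12: 2 * 0.018 * 0.982 = 0.035352
RMP = 1.173e-11

1.173e-11


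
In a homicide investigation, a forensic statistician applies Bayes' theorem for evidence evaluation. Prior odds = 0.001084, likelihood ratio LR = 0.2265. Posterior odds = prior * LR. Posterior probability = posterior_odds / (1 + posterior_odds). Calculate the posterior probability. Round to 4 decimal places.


Bayesian evidence evaluation:
Posterior odds = prior_odds * LR = 0.001084 * 0.2265 = 0.000245526
Posterior probability = posterior_odds / (1 + posterior_odds)
= 0.000245526 / (1 + 0.000245526)
= 0.000245526 / 1.000245526
= 0.0002

0.0002


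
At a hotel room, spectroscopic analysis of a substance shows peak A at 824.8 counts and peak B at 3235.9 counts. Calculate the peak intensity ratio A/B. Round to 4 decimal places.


Spectral peak ratio:
Peak A = 824.8 counts
Peak B = 3235.9 counts
Ratio = 824.8 / 3235.9 = 0.2549

0.2549


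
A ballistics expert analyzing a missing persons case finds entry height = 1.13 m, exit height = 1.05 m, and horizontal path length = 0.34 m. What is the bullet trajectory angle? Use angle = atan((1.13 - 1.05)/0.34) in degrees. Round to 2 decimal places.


Bullet trajectory angle:
Height difference = 1.13 - 1.05 = 0.08 m
angle = atan(0.08 / 0.34)
angle = atan(0.235294)
angle = 13.24 degrees

13.24


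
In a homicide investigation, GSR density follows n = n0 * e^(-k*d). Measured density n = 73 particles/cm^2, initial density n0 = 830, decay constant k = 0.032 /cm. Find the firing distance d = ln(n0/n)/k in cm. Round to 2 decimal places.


GSR distance calculation:
n0/n = 830 / 73 = 11.369863
ln(n0/n) = 2.430966
d = 2.430966 / 0.032 = 75.97 cm

75.97


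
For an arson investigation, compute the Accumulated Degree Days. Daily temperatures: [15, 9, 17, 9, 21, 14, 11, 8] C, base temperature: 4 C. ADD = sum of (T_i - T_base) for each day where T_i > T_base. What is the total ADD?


Computing ADD day by day:
Day 1: max(0, 15 - 4) = 11
Day 2: max(0, 9 - 4) = 5
Day 3: max(0, 17 - 4) = 13
Day 4: max(0, 9 - 4) = 5
Day 5: max(0, 21 - 4) = 17
Day 6: max(0, 14 - 4) = 10
Day 7: max(0, 11 - 4) = 7
Day 8: max(0, 8 - 4) = 4
Total ADD = 72

72


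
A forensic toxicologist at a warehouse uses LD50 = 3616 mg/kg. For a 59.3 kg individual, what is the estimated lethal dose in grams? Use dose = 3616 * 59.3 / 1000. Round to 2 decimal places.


Lethal dose calculation:
Lethal dose = LD50 * body_weight / 1000
= 3616 * 59.3 / 1000
= 214428.8 / 1000
= 214.43 g

214.43


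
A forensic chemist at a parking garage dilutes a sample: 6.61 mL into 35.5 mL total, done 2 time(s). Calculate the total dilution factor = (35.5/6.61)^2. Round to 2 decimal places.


Dilution factor calculation:
Single dilution = V_total / V_sample = 35.5 / 6.61 ≈ 5.370651
Number of dilutions = 2
Total DF = (35.5 / 6.61)^2 (full precision, rounded at the end) = 28.84

28.84


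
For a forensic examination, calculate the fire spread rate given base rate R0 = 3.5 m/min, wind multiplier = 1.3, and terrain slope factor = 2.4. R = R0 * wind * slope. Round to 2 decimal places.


Fire spread rate calculation:
R = R0 * wind_factor * slope_factor
= 3.5 * 1.3 * 2.4
= 4.55 * 2.4
= 10.92 m/min

10.92


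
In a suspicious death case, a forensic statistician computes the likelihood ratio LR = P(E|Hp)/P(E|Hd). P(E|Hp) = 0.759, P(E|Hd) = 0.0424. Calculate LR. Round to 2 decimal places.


Likelihood ratio calculation:
LR = P(E|Hp) / P(E|Hd)
LR = 0.759 / 0.0424
LR = 17.90

17.90


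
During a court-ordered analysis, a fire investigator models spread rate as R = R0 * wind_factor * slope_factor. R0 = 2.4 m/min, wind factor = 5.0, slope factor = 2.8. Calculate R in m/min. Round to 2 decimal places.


Fire spread rate calculation:
R = R0 * wind_factor * slope_factor
= 2.4 * 5.0 * 2.8
= 12 * 2.8
= 33.60 m/min

33.60


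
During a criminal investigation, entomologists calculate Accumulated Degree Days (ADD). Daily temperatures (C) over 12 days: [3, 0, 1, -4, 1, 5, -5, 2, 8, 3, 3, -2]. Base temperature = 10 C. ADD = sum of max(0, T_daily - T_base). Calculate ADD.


Computing ADD day by day:
Day 1: max(0, 3 - 10) = 0
Day 2: max(0, 0 - 10) = 0
Day 3: max(0, 1 - 10) = 0
Day 4: max(0, -4 - 10) = 0
Day 5: max(0, 1 - 10) = 0
Day 6: max(0, 5 - 10) = 0
Day 7: max(0, -5 - 10) = 0
Day 8: max(0, 2 - 10) = 0
Day 9: max(0, 8 - 10) = 0
Day 10: max(0, 3 - 10) = 0
Day 11: max(0, 3 - 10) = 0
Day 12: max(0, -2 - 10) = 0
Total ADD = 0

0


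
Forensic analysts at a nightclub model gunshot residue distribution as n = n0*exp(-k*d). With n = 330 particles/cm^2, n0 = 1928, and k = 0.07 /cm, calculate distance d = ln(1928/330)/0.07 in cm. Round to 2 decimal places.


GSR distance calculation:
n0/n = 1928 / 330 = 5.842424
ln(n0/n) = 1.765146
d = 1.765146 / 0.07 = 25.22 cm

25.22


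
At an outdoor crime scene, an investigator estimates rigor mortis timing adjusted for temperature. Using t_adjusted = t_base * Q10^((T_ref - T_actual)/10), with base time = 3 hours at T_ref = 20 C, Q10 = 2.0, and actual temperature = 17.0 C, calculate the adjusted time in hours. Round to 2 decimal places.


Rigor mortis time adjustment:
Exponent = (T_ref - T_actual) / 10 = (20 - 17.0) / 10 = 0.3
Q10 factor = 2.0^0.3 = 1.23114
t_adjusted = 3 * 1.23114 = 3.69 hours

3.69


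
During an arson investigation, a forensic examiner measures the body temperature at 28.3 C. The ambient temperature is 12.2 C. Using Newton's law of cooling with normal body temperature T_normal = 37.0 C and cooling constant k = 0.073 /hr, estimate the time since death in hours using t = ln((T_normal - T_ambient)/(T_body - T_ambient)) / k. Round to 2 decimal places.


Using Newton's law of cooling:
t = ln((T_normal - T_ambient) / (T_body - T_ambient)) / k
T_normal - T_ambient = 24.8
T_body - T_ambient = 16.1
Ratio = 1.540373
ln(ratio) = 0.432025
t = 0.432025 / 0.073 = 5.92 hours

5.92


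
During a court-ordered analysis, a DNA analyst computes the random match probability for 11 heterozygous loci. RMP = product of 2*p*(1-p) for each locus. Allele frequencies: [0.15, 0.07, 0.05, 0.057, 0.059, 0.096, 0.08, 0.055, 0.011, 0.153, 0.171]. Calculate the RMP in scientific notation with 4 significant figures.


Computing RMP for 11 loci:
Locus 1: 2 * 0.15 * 0.85 = 0.255
Locus 2: 2 * 0.07 * 0.93 = 0.1302
Locus 3: 2 * 0.05 * 0.95 = 0.095
Locus 4: 2 * 0.057 * 0.943 = 0.107502
Locus 5: 2 * 0.059 * 0.941 = 0.111038
Locus 6: 2 * 0.096 * 0.904 = 0.173568
Locus 7: 2 * 0.08 * 0.92 = 0.1472
Locus 8: 2 * 0.055 * 0.945 = 0.10395
Locus 9: 2 * 0.011 * 0.989 = 0.021758
Locus 10: 2 * 0.153 * 0.847 = 0.259182
Locus 11: 2 * 0.171 * 0.829 = 0.283518
RMP = 1.599e-10

1.599e-10


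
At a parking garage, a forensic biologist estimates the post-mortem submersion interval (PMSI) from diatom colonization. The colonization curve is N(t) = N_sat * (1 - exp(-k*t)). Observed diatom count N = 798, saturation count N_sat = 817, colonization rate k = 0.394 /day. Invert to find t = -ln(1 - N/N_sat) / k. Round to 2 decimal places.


PMSI from diatom colonization curve:
N / N_sat = 798 / 817 = 0.976744
1 - N/N_sat = 0.023256
ln(1 - N/N_sat) = -3.761192
t = -ln(1 - N/N_sat) / k = -(-3.761192) / 0.394 = 9.55 days

9.55


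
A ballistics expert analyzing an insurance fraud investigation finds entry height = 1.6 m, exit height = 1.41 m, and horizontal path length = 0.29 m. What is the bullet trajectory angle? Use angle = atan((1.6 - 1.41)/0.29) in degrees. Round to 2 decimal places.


Bullet trajectory angle:
Height difference = 1.6 - 1.41 = 0.19 m
angle = atan(0.19 / 0.29)
angle = atan(0.655172)
angle = 33.23 degrees

33.23


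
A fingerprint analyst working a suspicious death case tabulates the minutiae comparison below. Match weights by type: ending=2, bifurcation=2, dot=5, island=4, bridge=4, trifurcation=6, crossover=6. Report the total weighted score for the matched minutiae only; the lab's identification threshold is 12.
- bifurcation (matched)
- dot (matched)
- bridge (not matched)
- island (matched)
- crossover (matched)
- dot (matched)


Weighted minutiae match score:
  bifurcation: matched, +2 (running total 2)
  dot: matched, +5 (running total 7)
  bridge: not matched, +0
  island: matched, +4 (running total 11)
  crossover: matched, +6 (running total 17)
  dot: matched, +5 (running total 22)
Total score = 22
Threshold = 12; verdict = identification

22
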